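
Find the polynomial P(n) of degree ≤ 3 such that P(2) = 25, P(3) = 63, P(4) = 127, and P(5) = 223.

P(n) = n^3 + 4n^2 - n + 3

Using the Lagrange interpolation formula with nodes 2, 3, 4, 5:
  L_0(n) = (n - 3)(n - 4)(n - 5) / -6
  L_1(n) = (n - 2)(n - 4)(n - 5) / 2
  L_2(n) = (n - 2)(n - 3)(n - 5) / -2
  L_3(n) = (n - 2)(n - 3)(n - 4) / 6
Then P(n) = 25·L_0(n) + 63·L_1(n) + 127·L_2(n) + 223·L_3(n).
Expanding and collecting terms gives P(n) = n³ + 4n² - n + 3.
Check: P(4) = 127. ✓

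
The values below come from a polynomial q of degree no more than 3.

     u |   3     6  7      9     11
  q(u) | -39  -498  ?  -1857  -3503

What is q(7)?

The 4 known points determine the degree-3 polynomial uniquely.
Write q(u) = au^3 + bu^2 + cu + d. Substituting each data point gives a linear system:
  27a + 9b + 3c + d = -39
  216a + 36b + 6c + d = -498
  729a + 81b + 9c + d = -1857
  1331a + 121b + 11c + d = -3503
Solving the system yields a = -3, b = 4, c = 0, d = 6.
So q(u) = -3u^3 + 4u^2 + 6.
Then q(7) = -827.

-827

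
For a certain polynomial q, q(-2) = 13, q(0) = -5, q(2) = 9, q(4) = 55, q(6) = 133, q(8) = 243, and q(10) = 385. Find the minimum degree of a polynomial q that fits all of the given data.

Forward differences of the values at u = -2, 0, 2, 4, 6, 8, 10:
  q  : 13  -5  9  55  133  243  385
  Δ  : -18  14  46  78  110  142
  Δ^2: 32  32  32  32  32
  Δ^3: 0  0  0  0
  Δ^4: 0  0  0
  Δ^5: 0  0
  Δ^6: 0
The second differences are constant (32) and nonzero, while all higher differences vanish, so the minimal degree is 2.

2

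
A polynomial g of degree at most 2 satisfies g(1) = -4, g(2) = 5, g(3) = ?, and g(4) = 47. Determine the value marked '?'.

On equispaced nodes a degree-2 polynomial has vanishing third forward difference, so
  - g(1) + 3·g(2) - 3·g(3) + g(4) = 0.
Substituting the known values and solving for g(3):
  -3·g(3) = -66
  g(3) = 22.

22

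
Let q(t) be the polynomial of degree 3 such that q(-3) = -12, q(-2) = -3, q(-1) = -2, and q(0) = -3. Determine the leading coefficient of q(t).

Write q(t) = at^3 + bt^2 + ct + d. Substituting each data point gives a linear system:
  -27a + 9b - 3c + d = -12
  -8a + 4b - 2c + d = -3
  -a + b - c + d = -2
  d = -3
Solving the system yields a = 1, b = 2, c = 0, d = -3.
So q(t) = t³ + 2t² - 3.
The leading coefficient is 1.

1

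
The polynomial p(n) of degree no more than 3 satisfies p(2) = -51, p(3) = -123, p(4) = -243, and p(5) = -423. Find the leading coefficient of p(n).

-2

Write p(n) = an^3 + bn^2 + cn + d. Substituting each data point gives a linear system:
  8a + 4b + 2c + d = -51
  27a + 9b + 3c + d = -123
  64a + 16b + 4c + d = -243
  125a + 25b + 5c + d = -423
Solving the system yields a = -2, b = -6, c = -4, d = -3.
So p(n) = -2n^3 - 6n^2 - 4n - 3.
The leading coefficient is -2.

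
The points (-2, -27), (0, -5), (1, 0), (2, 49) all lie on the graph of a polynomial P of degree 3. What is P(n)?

Using the Lagrange interpolation formula with nodes -2, 0, 1, 2:
  L_0(n) = n(n - 1)(n - 2) / -24
  L_1(n) = (n + 2)(n - 1)(n - 2) / 4
  L_2(n) = (n + 2)n(n - 2) / -3
  L_3(n) = (n + 2)n(n - 1) / 8
Then P(n) = -27·L_0(n) - 5·L_1(n) + 0·L_2(n) + 49·L_3(n).
Expanding and collecting terms gives P(n) = 6n^3 + 4n^2 - 5n - 5.
Check: P(1) = 0. ✓

P(n) = 6n^3 + 4n^2 - 5n - 5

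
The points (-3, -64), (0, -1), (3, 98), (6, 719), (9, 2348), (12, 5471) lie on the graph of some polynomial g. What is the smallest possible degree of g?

Forward differences of the values at n = -3, 0, 3, 6, 9, 12:
  g  : -64  -1  98  719  2348  5471
  Δ  : 63  99  621  1629  3123
  Δ^2: 36  522  1008  1494
  Δ^3: 486  486  486
  Δ^4: 0  0
  Δ^5: 0
The third differences are constant (486) and nonzero, while all higher differences vanish, so the minimal degree is 3.

3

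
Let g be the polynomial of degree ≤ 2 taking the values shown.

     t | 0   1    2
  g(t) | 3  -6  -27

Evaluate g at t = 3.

Using the Lagrange interpolation formula with nodes 0, 1, 2:
  L_0(t) = (t - 1)(t - 2) / 2
  L_1(t) = t(t - 2) / -1
  L_2(t) = t(t - 1) / 2
Then g(t) = 3·L_0(t) - 6·L_1(t) - 27·L_2(t).
Expanding and collecting terms gives g(t) = -6t^2 - 3t + 3.
Evaluating at t = 3: g(3) = -60.

-60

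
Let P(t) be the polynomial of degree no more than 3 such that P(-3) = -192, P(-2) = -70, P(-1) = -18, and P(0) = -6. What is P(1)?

-4

Using the Lagrange interpolation formula with nodes -3, -2, -1, 0:
  L_0(t) = (t + 2)(t + 1)t / -6
  L_1(t) = (t + 3)(t + 1)t / 2
  L_2(t) = (t + 3)(t + 2)t / -2
  L_3(t) = (t + 3)(t + 2)(t + 1) / 6
Then P(t) = -192·L_0(t) - 70·L_1(t) - 18·L_2(t) - 6·L_3(t).
Expanding and collecting terms gives P(t) = 5t^3 - 5t^2 + 2t - 6.
Evaluating at t = 1: P(1) = -4.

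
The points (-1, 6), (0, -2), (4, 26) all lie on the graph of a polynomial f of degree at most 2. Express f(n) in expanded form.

Using the Lagrange interpolation formula with nodes -1, 0, 4:
  L_0(n) = n(n - 4) / 5
  L_1(n) = (n + 1)(n - 4) / -4
  L_2(n) = (n + 1)n / 20
Then f(n) = 6·L_0(n) - 2·L_1(n) + 26·L_2(n).
Expanding and collecting terms gives f(n) = 3n^2 - 5n - 2.
Check: f(0) = -2. ✓

f(n) = 3n^2 - 5n - 2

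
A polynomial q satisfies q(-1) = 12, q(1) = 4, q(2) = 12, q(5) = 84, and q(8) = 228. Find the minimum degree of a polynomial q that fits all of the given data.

Divided differences on the nodes -1, 1, 2, 5, 8:
  order 0: 12  4  12  84  228
  order 1: -4  8  24  48
  order 2: 4  4  4
  order 3: 0  0
  order 4: 0
The order-2 divided differences are all 4 (nonzero) and every higher order vanishes, so the data lies on a polynomial of degree exactly 2.

2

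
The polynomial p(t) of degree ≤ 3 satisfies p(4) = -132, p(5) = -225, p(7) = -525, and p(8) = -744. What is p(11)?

-1749

Write p(t) = at^3 + bt^2 + ct + d. Substituting each data point gives a linear system:
  64a + 16b + 4c + d = -132
  125a + 25b + 5c + d = -225
  343a + 49b + 7c + d = -525
  512a + 64b + 8c + d = -744
Solving the system yields a = -1, b = -3, c = -5, d = 0.
So p(t) = -t³ - 3t² - 5t.
Then p(11) = -1749.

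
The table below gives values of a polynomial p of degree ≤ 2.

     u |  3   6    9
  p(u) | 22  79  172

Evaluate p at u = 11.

254

Using the Lagrange interpolation formula with nodes 3, 6, 9:
  L_0(u) = (u - 6)(u - 9) / 18
  L_1(u) = (u - 3)(u - 9) / -9
  L_2(u) = (u - 3)(u - 6) / 18
Then p(u) = 22·L_0(u) + 79·L_1(u) + 172·L_2(u).
Expanding and collecting terms gives p(u) = 2u^2 + u + 1.
Evaluating at u = 11: p(11) = 254.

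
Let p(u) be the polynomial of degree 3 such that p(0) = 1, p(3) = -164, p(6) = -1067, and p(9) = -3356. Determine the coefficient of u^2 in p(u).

-5

Write p(u) = au^3 + bu^2 + cu + d. Substituting each data point gives a linear system:
  d = 1
  27a + 9b + 3c + d = -164
  216a + 36b + 6c + d = -1067
  729a + 81b + 9c + d = -3356
Solving the system yields a = -4, b = -5, c = -4, d = 1.
So p(u) = -4u^3 - 5u^2 - 4u + 1.
The coefficient of u^2 is -5.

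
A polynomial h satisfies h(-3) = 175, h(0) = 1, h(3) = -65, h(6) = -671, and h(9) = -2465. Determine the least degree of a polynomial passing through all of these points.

Forward differences of the values at u = -3, 0, 3, 6, 9:
  h  : 175  1  -65  -671  -2465
  Δ  : -174  -66  -606  -1794
  Δ^2: 108  -540  -1188
  Δ^3: -648  -648
  Δ^4: 0
The third differences are constant (-648) and nonzero, while all higher differences vanish, so the minimal degree is 3.

3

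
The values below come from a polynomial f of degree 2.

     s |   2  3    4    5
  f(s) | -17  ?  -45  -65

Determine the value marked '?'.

-29

The 3 known points determine the degree-2 polynomial uniquely.
Write f(s) = as^2 + bs + c. Substituting each data point gives a linear system:
  4a + 2b + c = -17
  16a + 4b + c = -45
  25a + 5b + c = -65
Solving the system yields a = -2, b = -2, c = -5.
So f(s) = -2s² - 2s - 5.
Then f(3) = -29.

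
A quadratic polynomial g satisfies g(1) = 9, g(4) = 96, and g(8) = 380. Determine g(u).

Write g(u) = au^2 + bu + c. Substituting each data point gives a linear system:
  a + b + c = 9
  16a + 4b + c = 96
  64a + 8b + c = 380
Solving the system yields a = 6, b = -1, c = 4.
So g(u) = 6u^2 - u + 4.
Check: g(4) = 96. ✓

g(u) = 6u^2 - u + 4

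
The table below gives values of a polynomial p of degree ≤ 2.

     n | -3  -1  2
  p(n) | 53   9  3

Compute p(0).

-1

Write p(n) = an^2 + bn + c. Substituting each data point gives a linear system:
  9a - 3b + c = 53
  a - b + c = 9
  4a + 2b + c = 3
Solving the system yields a = 4, b = -6, c = -1.
So p(n) = 4n^2 - 6n - 1.
Then p(0) = -1.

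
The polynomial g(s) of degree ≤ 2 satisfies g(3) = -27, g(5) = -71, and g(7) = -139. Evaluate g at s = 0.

Write g(s) = as^2 + bs + c. Substituting each data point gives a linear system:
  9a + 3b + c = -27
  25a + 5b + c = -71
  49a + 7b + c = -139
Solving the system yields a = -3, b = 2, c = -6.
So g(s) = -3s² + 2s - 6.
Then g(0) = -6.

-6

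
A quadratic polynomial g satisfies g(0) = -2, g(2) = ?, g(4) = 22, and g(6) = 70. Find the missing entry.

The 3 known points determine the degree-2 polynomial uniquely.
Write g(s) = as^2 + bs + c. Substituting each data point gives a linear system:
  c = -2
  16a + 4b + c = 22
  36a + 6b + c = 70
Solving the system yields a = 3, b = -6, c = -2.
So g(s) = 3s^2 - 6s - 2.
Then g(2) = -2.

-2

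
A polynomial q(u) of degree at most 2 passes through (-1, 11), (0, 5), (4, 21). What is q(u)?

q(u) = 2u^2 - 4u + 5

Write q(u) = au^2 + bu + c. Substituting each data point gives a linear system:
  a - b + c = 11
  c = 5
  16a + 4b + c = 21
Solving the system yields a = 2, b = -4, c = 5.
So q(u) = 2u^2 - 4u + 5.
Check: q(0) = 5. ✓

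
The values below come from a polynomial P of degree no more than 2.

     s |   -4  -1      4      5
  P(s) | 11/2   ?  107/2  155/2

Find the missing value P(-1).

The 3 known points determine the degree-2 polynomial uniquely.
Write P(s) = as^2 + bs + c. Substituting each data point gives a linear system:
  16a - 4b + c = 11/2
  16a + 4b + c = 107/2
  25a + 5b + c = 155/2
Solving the system yields a = 2, b = 6, c = -5/2.
So P(s) = 2s^2 + 6s - 5/2.
Then P(-1) = -13/2.

-13/2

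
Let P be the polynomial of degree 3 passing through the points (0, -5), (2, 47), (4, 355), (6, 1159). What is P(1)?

Write P(t) = at^3 + bt^2 + ct + d. Substituting each data point gives a linear system:
  d = -5
  8a + 4b + 2c + d = 47
  64a + 16b + 4c + d = 355
  216a + 36b + 6c + d = 1159
Solving the system yields a = 5, b = 2, c = 2, d = -5.
So P(t) = 5t^3 + 2t^2 + 2t - 5.
Then P(1) = 4.

4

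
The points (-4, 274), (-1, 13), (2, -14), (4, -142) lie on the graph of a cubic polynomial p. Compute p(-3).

Write p(s) = as^3 + bs^2 + cs + d. Substituting each data point gives a linear system:
  -64a + 16b - 4c + d = 274
  -a + b - c + d = 13
  8a + 4b + 2c + d = -14
  64a + 16b + 4c + d = -142
Solving the system yields a = -3, b = 4, c = -4, d = 2.
So p(s) = -3s^3 + 4s^2 - 4s + 2.
Then p(-3) = 131.

131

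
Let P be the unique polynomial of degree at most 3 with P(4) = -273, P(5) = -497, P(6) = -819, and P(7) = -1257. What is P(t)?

P(t) = -3t^3 - 4t^2 - 5t + 3

Write P(t) = at^3 + bt^2 + ct + d. Substituting each data point gives a linear system:
  64a + 16b + 4c + d = -273
  125a + 25b + 5c + d = -497
  216a + 36b + 6c + d = -819
  343a + 49b + 7c + d = -1257
Solving the system yields a = -3, b = -4, c = -5, d = 3.
So P(t) = -3t³ - 4t² - 5t + 3.
Check: P(4) = -273. ✓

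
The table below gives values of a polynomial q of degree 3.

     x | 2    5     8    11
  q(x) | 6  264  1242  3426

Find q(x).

Using the Lagrange interpolation formula with nodes 2, 5, 8, 11:
  L_0(x) = (x - 5)(x - 8)(x - 11) / -162
  L_1(x) = (x - 2)(x - 8)(x - 11) / 54
  L_2(x) = (x - 2)(x - 5)(x - 11) / -54
  L_3(x) = (x - 2)(x - 5)(x - 8) / 162
Then q(x) = 6·L_0(x) + 264·L_1(x) + 1242·L_2(x) + 3426·L_3(x).
Expanding and collecting terms gives q(x) = 3x^3 - 5x^2 + 4x - 6.
Check: q(2) = 6. ✓

q(x) = 3x^3 - 5x^2 + 4x - 6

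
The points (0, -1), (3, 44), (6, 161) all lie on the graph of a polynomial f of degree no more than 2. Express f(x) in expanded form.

f(x) = 4x^2 + 3x - 1

Write f(x) = ax^2 + bx + c. Substituting each data point gives a linear system:
  c = -1
  9a + 3b + c = 44
  36a + 6b + c = 161
Solving the system yields a = 4, b = 3, c = -1.
So f(x) = 4x^2 + 3x - 1.
Check: f(6) = 161. ✓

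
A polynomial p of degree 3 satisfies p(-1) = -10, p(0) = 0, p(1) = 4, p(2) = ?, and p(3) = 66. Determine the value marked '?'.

The 4 known points determine the degree-3 polynomial uniquely.
Write p(t) = at^3 + bt^2 + ct + d. Substituting each data point gives a linear system:
  -a + b - c + d = -10
  d = 0
  a + b + c + d = 4
  27a + 9b + 3c + d = 66
Solving the system yields a = 3, b = -3, c = 4, d = 0.
So p(t) = 3t³ - 3t² + 4t.
Then p(2) = 20.

20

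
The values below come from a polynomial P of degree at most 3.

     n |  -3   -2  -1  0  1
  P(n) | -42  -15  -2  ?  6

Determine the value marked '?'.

On equispaced nodes a degree-3 polynomial has vanishing fourth forward difference, so
  P(-3) - 4·P(-2) + 6·P(-1) - 4·P(0) + P(1) = 0.
Substituting the known values and solving for P(0):
  -4·P(0) = -12
  P(0) = 3.

3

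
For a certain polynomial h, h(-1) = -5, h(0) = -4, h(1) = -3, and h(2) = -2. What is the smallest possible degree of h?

1

Forward differences of the values at n = -1, 0, 1, 2:
  h  : -5  -4  -3  -2
  Δ  : 1  1  1
  Δ^2: 0  0
  Δ^3: 0
The first differences are constant (1) and nonzero, while all higher differences vanish, so the minimal degree is 1.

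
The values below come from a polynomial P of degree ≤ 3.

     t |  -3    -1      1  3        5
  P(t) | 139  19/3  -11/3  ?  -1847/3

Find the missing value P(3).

-131

The 4 known points determine the degree-3 polynomial uniquely.
Write P(t) = at^3 + bt^2 + ct + d. Substituting each data point gives a linear system:
  -27a + 9b - 3c + d = 139
  -a + b - c + d = 19/3
  a + b + c + d = -11/3
  125a + 25b + 5c + d = -1847/3
Solving the system yields a = -5, b = 1/3, c = 0, d = 1.
So P(t) = -5t³ + (1/3)t² + 1.
Then P(3) = -131.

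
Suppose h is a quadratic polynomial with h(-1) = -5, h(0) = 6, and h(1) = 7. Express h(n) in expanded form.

Write h(n) = an^2 + bn + c. Substituting each data point gives a linear system:
  a - b + c = -5
  c = 6
  a + b + c = 7
Solving the system yields a = -5, b = 6, c = 6.
So h(n) = -5n² + 6n + 6.
Check: h(0) = 6. ✓

h(n) = -5n^2 + 6n + 6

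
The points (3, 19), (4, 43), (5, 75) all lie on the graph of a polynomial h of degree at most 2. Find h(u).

Write h(u) = au^2 + bu + c. Substituting each data point gives a linear system:
  9a + 3b + c = 19
  16a + 4b + c = 43
  25a + 5b + c = 75
Solving the system yields a = 4, b = -4, c = -5.
So h(u) = 4u^2 - 4u - 5.
Check: h(3) = 19. ✓

h(u) = 4u^2 - 4u - 5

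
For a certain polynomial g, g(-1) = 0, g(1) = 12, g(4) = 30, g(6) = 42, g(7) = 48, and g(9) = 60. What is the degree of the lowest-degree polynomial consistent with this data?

Divided differences on the nodes -1, 1, 4, 6, 7, 9:
  order 0: 0  12  30  42  48  60
  order 1: 6  6  6  6  6
  order 2: 0  0  0  0
  order 3: 0  0  0
  order 4: 0  0
  order 5: 0
The order-1 divided differences are all 6 (nonzero) and every higher order vanishes, so the data lies on a polynomial of degree exactly 1.

1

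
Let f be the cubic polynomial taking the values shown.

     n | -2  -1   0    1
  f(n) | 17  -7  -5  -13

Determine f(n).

Write f(n) = an^3 + bn^2 + cn + d. Substituting each data point gives a linear system:
  -8a + 4b - 2c + d = 17
  -a + b - c + d = -7
  d = -5
  a + b + c + d = -13
Solving the system yields a = -6, b = -5, c = 3, d = -5.
So f(n) = -6n^3 - 5n^2 + 3n - 5.
Check: f(0) = -5. ✓

f(n) = -6n^3 - 5n^2 + 3n - 5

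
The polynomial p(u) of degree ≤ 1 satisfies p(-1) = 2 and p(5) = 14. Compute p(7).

Using the Lagrange interpolation formula with nodes -1, 5:
  L_0(u) = (u - 5) / -6
  L_1(u) = (u + 1) / 6
Then p(u) = 2·L_0(u) + 14·L_1(u).
Expanding and collecting terms gives p(u) = 2u + 4.
Evaluating at u = 7: p(7) = 18.

18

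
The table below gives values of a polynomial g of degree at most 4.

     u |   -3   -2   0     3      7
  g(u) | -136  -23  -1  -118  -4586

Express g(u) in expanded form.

g(u) = -2u^4 + 4u^2 + 3u - 1

Using the Lagrange interpolation formula with nodes -3, -2, 0, 3, 7:
  L_0(u) = (u + 2)u(u - 3)(u - 7) / 180
  L_1(u) = (u + 3)u(u - 3)(u - 7) / -90
  L_2(u) = (u + 3)(u + 2)(u - 3)(u - 7) / 126
  L_3(u) = (u + 3)(u + 2)u(u - 7) / -360
  L_4(u) = (u + 3)(u + 2)u(u - 3) / 2520
Then g(u) = -136·L_0(u) - 23·L_1(u) - 1·L_2(u) - 118·L_3(u) - 4586·L_4(u).
Expanding and collecting terms gives g(u) = -2u^4 + 4u^2 + 3u - 1.
Check: g(-2) = -23. ✓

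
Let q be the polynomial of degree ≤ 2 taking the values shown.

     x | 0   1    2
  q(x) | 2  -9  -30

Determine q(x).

Write q(x) = ax^2 + bx + c. Substituting each data point gives a linear system:
  c = 2
  a + b + c = -9
  4a + 2b + c = -30
Solving the system yields a = -5, b = -6, c = 2.
So q(x) = -5x^2 - 6x + 2.
Check: q(0) = 2. ✓

q(x) = -5x^2 - 6x + 2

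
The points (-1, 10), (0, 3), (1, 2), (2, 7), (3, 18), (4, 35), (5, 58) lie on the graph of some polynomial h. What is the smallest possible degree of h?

Forward differences of the values at u = -1, 0, 1, 2, 3, 4, 5:
  h  : 10  3  2  7  18  35  58
  Δ  : -7  -1  5  11  17  23
  Δ^2: 6  6  6  6  6
  Δ^3: 0  0  0  0
  Δ^4: 0  0  0
  Δ^5: 0  0
  Δ^6: 0
The second differences are constant (6) and nonzero, while all higher differences vanish, so the minimal degree is 2.

2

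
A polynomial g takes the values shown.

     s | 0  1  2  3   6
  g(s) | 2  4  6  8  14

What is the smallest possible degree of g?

Divided differences on the nodes 0, 1, 2, 3, 6:
  order 0: 2  4  6  8  14
  order 1: 2  2  2  2
  order 2: 0  0  0
  order 3: 0  0
  order 4: 0
The order-1 divided differences are all 2 (nonzero) and every higher order vanishes, so the data lies on a polynomial of degree exactly 1.

1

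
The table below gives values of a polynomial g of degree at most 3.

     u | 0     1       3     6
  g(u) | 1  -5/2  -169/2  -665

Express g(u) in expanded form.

Write g(u) = au^3 + bu^2 + cu + d. Substituting each data point gives a linear system:
  d = 1
  a + b + c + d = -5/2
  27a + 9b + 3c + d = -169/2
  216a + 36b + 6c + d = -665
Solving the system yields a = -3, b = -1/2, c = 0, d = 1.
So g(u) = -3u^3 - (1/2)u^2 + 1.
Check: g(6) = -665. ✓

g(u) = -3u^3 - (1/2)u^2 + 1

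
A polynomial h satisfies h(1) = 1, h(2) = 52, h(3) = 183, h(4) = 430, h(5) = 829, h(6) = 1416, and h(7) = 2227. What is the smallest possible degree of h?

3

Forward differences of the values at s = 1, 2, 3, 4, 5, 6, 7:
  h  : 1  52  183  430  829  1416  2227
  Δ  : 51  131  247  399  587  811
  Δ^2: 80  116  152  188  224
  Δ^3: 36  36  36  36
  Δ^4: 0  0  0
  Δ^5: 0  0
  Δ^6: 0
The third differences are constant (36) and nonzero, while all higher differences vanish, so the minimal degree is 3.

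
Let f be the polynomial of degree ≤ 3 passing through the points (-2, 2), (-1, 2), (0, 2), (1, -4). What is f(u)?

Write f(u) = au^3 + bu^2 + cu + d. Substituting each data point gives a linear system:
  -8a + 4b - 2c + d = 2
  -a + b - c + d = 2
  d = 2
  a + b + c + d = -4
Solving the system yields a = -1, b = -3, c = -2, d = 2.
So f(u) = -u³ - 3u² - 2u + 2.
Check: f(0) = 2. ✓

f(u) = -u^3 - 3u^2 - 2u + 2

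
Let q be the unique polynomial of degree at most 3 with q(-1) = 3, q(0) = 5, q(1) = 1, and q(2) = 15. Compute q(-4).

-279

Using the Lagrange interpolation formula with nodes -1, 0, 1, 2:
  L_0(n) = n(n - 1)(n - 2) / -6
  L_1(n) = (n + 1)(n - 1)(n - 2) / 2
  L_2(n) = (n + 1)n(n - 2) / -2
  L_3(n) = (n + 1)n(n - 1) / 6
Then q(n) = 3·L_0(n) + 5·L_1(n) + 1·L_2(n) + 15·L_3(n).
Expanding and collecting terms gives q(n) = 4n^3 - 3n^2 - 5n + 5.
Evaluating at n = -4: q(-4) = -279.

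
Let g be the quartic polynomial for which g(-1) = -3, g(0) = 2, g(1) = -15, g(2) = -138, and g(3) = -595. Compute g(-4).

Forward differences of the values at u = -1, 0, 1, 2, 3:
  g  : -3  2  -15  -138  -595
  Δ  : 5  -17  -123  -457
  Δ^2: -22  -106  -334
  Δ^3: -84  -228
  Δ^4: -144
The fourth differences are constant, confirming degree 4.
Interpolating (Newton forward form) and evaluating at u = -4 gives g(-4) = -1470.

-1470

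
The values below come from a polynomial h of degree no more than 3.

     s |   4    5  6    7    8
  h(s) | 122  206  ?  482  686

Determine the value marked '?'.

324

The 4 known points determine the degree-3 polynomial uniquely.
Write h(s) = as^3 + bs^2 + cs + d. Substituting each data point gives a linear system:
  64a + 16b + 4c + d = 122
  125a + 25b + 5c + d = 206
  343a + 49b + 7c + d = 482
  512a + 64b + 8c + d = 686
Solving the system yields a = 1, b = 2, c = 5, d = 6.
So h(s) = s^3 + 2s^2 + 5s + 6.
Then h(6) = 324.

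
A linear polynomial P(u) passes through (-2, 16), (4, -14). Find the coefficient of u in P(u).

Write P(u) = au + b. Substituting each data point gives a linear system:
  -2a + b = 16
  4a + b = -14
Solving the system yields a = -5, b = 6.
So P(u) = -5u + 6.
The leading coefficient is -5.

-5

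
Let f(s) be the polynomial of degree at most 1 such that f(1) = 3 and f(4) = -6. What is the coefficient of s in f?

-3

Write f(s) = as + b. Substituting each data point gives a linear system:
  a + b = 3
  4a + b = -6
Solving the system yields a = -3, b = 6.
So f(s) = -3s + 6.
The leading coefficient is -3.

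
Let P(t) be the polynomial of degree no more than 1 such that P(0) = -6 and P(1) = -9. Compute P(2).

Write P(t) = at + b. Substituting each data point gives a linear system:
  b = -6
  a + b = -9
Solving the system yields a = -3, b = -6.
So P(t) = -3t - 6.
Then P(2) = -12.

-12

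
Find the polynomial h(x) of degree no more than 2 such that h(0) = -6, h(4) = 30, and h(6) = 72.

Using the Lagrange interpolation formula with nodes 0, 4, 6:
  L_0(x) = (x - 4)(x - 6) / 24
  L_1(x) = x(x - 6) / -8
  L_2(x) = x(x - 4) / 12
Then h(x) = -6·L_0(x) + 30·L_1(x) + 72·L_2(x).
Expanding and collecting terms gives h(x) = 2x^2 + x - 6.
Check: h(4) = 30. ✓

h(x) = 2x^2 + x - 6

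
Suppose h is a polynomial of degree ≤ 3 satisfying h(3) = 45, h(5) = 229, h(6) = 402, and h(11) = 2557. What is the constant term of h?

-6

Write h(x) = ax^3 + bx^2 + cx + d. Substituting each data point gives a linear system:
  27a + 9b + 3c + d = 45
  125a + 25b + 5c + d = 229
  216a + 36b + 6c + d = 402
  1331a + 121b + 11c + d = 2557
Solving the system yields a = 2, b = -1, c = 2, d = -6.
So h(x) = 2x^3 - x^2 + 2x - 6.
The constant term is -6.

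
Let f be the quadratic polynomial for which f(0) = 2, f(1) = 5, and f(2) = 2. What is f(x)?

Write f(x) = ax^2 + bx + c. Substituting each data point gives a linear system:
  c = 2
  a + b + c = 5
  4a + 2b + c = 2
Solving the system yields a = -3, b = 6, c = 2.
So f(x) = -3x² + 6x + 2.
Check: f(2) = 2. ✓

f(x) = -3x^2 + 6x + 2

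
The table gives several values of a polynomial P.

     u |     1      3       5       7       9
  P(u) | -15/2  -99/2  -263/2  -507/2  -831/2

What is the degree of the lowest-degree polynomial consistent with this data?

2

Forward differences of the values at u = 1, 3, 5, 7, 9:
  P  : -15/2  -99/2  -263/2  -507/2  -831/2
  Δ  : -42  -82  -122  -162
  Δ^2: -40  -40  -40
  Δ^3: 0  0
  Δ^4: 0
The second differences are constant (-40) and nonzero, while all higher differences vanish, so the minimal degree is 2.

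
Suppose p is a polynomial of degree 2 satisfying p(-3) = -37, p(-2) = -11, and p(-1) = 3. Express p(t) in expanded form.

Using the Lagrange interpolation formula with nodes -3, -2, -1:
  L_0(t) = (t + 2)(t + 1) / 2
  L_1(t) = (t + 3)(t + 1) / -1
  L_2(t) = (t + 3)(t + 2) / 2
Then p(t) = -37·L_0(t) - 11·L_1(t) + 3·L_2(t).
Expanding and collecting terms gives p(t) = -6t² - 4t + 5.
Check: p(-2) = -11. ✓

p(t) = -6t^2 - 4t + 5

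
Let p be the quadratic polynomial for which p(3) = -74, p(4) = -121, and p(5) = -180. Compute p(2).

Write p(n) = an^2 + bn + c. Substituting each data point gives a linear system:
  9a + 3b + c = -74
  16a + 4b + c = -121
  25a + 5b + c = -180
Solving the system yields a = -6, b = -5, c = -5.
So p(n) = -6n^2 - 5n - 5.
Then p(2) = -39.

-39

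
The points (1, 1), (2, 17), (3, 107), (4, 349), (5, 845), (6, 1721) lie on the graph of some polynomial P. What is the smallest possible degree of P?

Forward differences of the values at u = 1, 2, 3, 4, 5, 6:
  P  : 1  17  107  349  845  1721
  Δ  : 16  90  242  496  876
  Δ^2: 74  152  254  380
  Δ^3: 78  102  126
  Δ^4: 24  24
  Δ^5: 0
The fourth differences are constant (24) and nonzero, while all higher differences vanish, so the minimal degree is 4.

4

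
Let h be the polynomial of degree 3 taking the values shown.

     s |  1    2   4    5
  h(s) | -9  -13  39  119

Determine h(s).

Using the Lagrange interpolation formula with nodes 1, 2, 4, 5:
  L_0(s) = (s - 2)(s - 4)(s - 5) / -12
  L_1(s) = (s - 1)(s - 4)(s - 5) / 6
  L_2(s) = (s - 1)(s - 2)(s - 5) / -6
  L_3(s) = (s - 1)(s - 2)(s - 4) / 12
Then h(s) = -9·L_0(s) - 13·L_1(s) + 39·L_2(s) + 119·L_3(s).
Expanding and collecting terms gives h(s) = 2s³ - 4s² - 6s - 1.
Check: h(2) = -13. ✓

h(s) = 2s^3 - 4s^2 - 6s - 1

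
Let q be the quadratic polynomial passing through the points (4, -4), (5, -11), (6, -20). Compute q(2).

4

Write q(t) = at^2 + bt + c. Substituting each data point gives a linear system:
  16a + 4b + c = -4
  25a + 5b + c = -11
  36a + 6b + c = -20
Solving the system yields a = -1, b = 2, c = 4.
So q(t) = -t² + 2t + 4.
Then q(2) = 4.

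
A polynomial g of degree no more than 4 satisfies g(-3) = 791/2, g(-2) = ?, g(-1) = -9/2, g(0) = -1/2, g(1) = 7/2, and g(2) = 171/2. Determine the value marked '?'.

On equispaced nodes a degree-4 polynomial has vanishing fifth forward difference, so
  - g(-3) + 5·g(-2) - 10·g(-1) + 10·g(0) - 5·g(1) + g(2) = 0.
Substituting the known values and solving for g(-2):
  5·g(-2) = 575/2
  g(-2) = 115/2.

115/2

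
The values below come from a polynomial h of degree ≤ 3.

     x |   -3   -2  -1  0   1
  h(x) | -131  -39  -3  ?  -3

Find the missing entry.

On equispaced nodes a degree-3 polynomial has vanishing fourth forward difference, so
  h(-3) - 4·h(-2) + 6·h(-1) - 4·h(0) + h(1) = 0.
Substituting the known values and solving for h(0):
  -4·h(0) = -4
  h(0) = 1.

1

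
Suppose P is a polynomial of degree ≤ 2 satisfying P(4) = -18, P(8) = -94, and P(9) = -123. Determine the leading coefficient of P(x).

Write P(x) = ax^2 + bx + c. Substituting each data point gives a linear system:
  16a + 4b + c = -18
  64a + 8b + c = -94
  81a + 9b + c = -123
Solving the system yields a = -2, b = 5, c = -6.
So P(x) = -2x² + 5x - 6.
The leading coefficient is -2.

-2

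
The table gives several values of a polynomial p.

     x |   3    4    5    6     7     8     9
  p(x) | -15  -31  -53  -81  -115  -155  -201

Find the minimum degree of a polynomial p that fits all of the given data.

2

Forward differences of the values at x = 3, 4, 5, 6, 7, 8, 9:
  p  : -15  -31  -53  -81  -115  -155  -201
  Δ  : -16  -22  -28  -34  -40  -46
  Δ^2: -6  -6  -6  -6  -6
  Δ^3: 0  0  0  0
  Δ^4: 0  0  0
  Δ^5: 0  0
  Δ^6: 0
The second differences are constant (-6) and nonzero, while all higher differences vanish, so the minimal degree is 2.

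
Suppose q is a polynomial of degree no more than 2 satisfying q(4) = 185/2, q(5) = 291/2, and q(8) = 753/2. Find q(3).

Write q(s) = as^2 + bs + c. Substituting each data point gives a linear system:
  16a + 4b + c = 185/2
  25a + 5b + c = 291/2
  64a + 8b + c = 753/2
Solving the system yields a = 6, b = -1, c = 1/2.
So q(s) = 6s^2 - s + 1/2.
Then q(3) = 103/2.

103/2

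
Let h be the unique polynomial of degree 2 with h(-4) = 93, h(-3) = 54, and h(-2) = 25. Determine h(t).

Write h(t) = at^2 + bt + c. Substituting each data point gives a linear system:
  16a - 4b + c = 93
  9a - 3b + c = 54
  4a - 2b + c = 25
Solving the system yields a = 5, b = -4, c = -3.
So h(t) = 5t^2 - 4t - 3.
Check: h(-4) = 93. ✓

h(t) = 5t^2 - 4t - 3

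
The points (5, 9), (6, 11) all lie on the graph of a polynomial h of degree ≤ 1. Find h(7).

Using the Lagrange interpolation formula with nodes 5, 6:
  L_0(x) = (x - 6) / -1
  L_1(x) = (x - 5) / 1
Then h(x) = 9·L_0(x) + 11·L_1(x).
Expanding and collecting terms gives h(x) = 2x - 1.
Evaluating at x = 7: h(7) = 13.

13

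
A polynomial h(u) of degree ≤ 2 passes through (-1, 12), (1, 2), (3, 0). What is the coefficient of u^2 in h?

Write h(u) = au^2 + bu + c. Substituting each data point gives a linear system:
  a - b + c = 12
  a + b + c = 2
  9a + 3b + c = 0
Solving the system yields a = 1, b = -5, c = 6.
So h(u) = u^2 - 5u + 6.
The leading coefficient is 1.

1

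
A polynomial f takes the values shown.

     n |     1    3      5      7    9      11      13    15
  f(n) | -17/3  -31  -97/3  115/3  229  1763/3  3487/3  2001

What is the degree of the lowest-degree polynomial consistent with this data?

Forward differences of the values at n = 1, 3, 5, 7, 9, 11, 13, 15:
  f  : -17/3  -31  -97/3  115/3  229  1763/3  3487/3  2001
  Δ  : -76/3  -4/3  212/3  572/3  1076/3  1724/3  2516/3
  Δ^2: 24  72  120  168  216  264
  Δ^3: 48  48  48  48  48
  Δ^4: 0  0  0  0
  Δ^5: 0  0  0
  Δ^6: 0  0
  Δ^7: 0
The third differences are constant (48) and nonzero, while all higher differences vanish, so the minimal degree is 3.

3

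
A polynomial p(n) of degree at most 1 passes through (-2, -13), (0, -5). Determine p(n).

p(n) = 4n - 5

Write p(n) = an + b. Substituting each data point gives a linear system:
  -2a + b = -13
  b = -5
Solving the system yields a = 4, b = -5.
So p(n) = 4n - 5.
Check: p(-2) = -13. ✓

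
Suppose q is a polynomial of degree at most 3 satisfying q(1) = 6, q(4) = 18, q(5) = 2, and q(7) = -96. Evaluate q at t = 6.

Using the Lagrange interpolation formula with nodes 1, 4, 5, 7:
  L_0(t) = (t - 4)(t - 5)(t - 7) / -72
  L_1(t) = (t - 1)(t - 5)(t - 7) / 9
  L_2(t) = (t - 1)(t - 4)(t - 7) / -8
  L_3(t) = (t - 1)(t - 4)(t - 5) / 36
Then q(t) = 6·L_0(t) + 18·L_1(t) + 2·L_2(t) - 96·L_3(t).
Expanding and collecting terms gives q(t) = -t^3 + 5t^2 + 2.
Evaluating at t = 6: q(6) = -34.

-34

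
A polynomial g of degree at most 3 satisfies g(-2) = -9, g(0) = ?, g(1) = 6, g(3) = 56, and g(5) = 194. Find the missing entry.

The 4 known points determine the degree-3 polynomial uniquely.
Write g(t) = at^3 + bt^2 + ct + d. Substituting each data point gives a linear system:
  -8a + 4b - 2c + d = -9
  a + b + c + d = 6
  27a + 9b + 3c + d = 56
  125a + 25b + 5c + d = 194
Solving the system yields a = 1, b = 2, c = 4, d = -1.
So g(t) = t^3 + 2t^2 + 4t - 1.
Then g(0) = -1.

-1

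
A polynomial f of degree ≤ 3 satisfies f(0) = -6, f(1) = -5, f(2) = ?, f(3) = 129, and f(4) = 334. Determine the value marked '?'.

On equispaced nodes a degree-3 polynomial has vanishing fourth forward difference, so
  f(0) - 4·f(1) + 6·f(2) - 4·f(3) + f(4) = 0.
Substituting the known values and solving for f(2):
  6·f(2) = 168
  f(2) = 28.

28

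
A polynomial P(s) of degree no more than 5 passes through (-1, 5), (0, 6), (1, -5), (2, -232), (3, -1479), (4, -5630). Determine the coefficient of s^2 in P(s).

-1

Write P(s) = as^5 + bs^4 + cs^3 + ds^2 + es + k. Substituting each data point gives a linear system:
  -a + b - c + d - e + k = 5
  k = 6
  a + b + c + d + e + k = -5
  32a + 16b + 8c + 4d + 2e + k = -232
  243a + 81b + 27c + 9d + 3e + k = -1479
  1024a + 256b + 64c + 16d + 4e + k = -5630
Solving the system yields a = -4, b = -5, c = -4, d = -1, e = 3, k = 6.
So P(s) = -4s^5 - 5s^4 - 4s^3 - s^2 + 3s + 6.
The coefficient of s^2 is -1.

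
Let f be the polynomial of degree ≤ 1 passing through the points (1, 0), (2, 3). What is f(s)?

Using the Lagrange interpolation formula with nodes 1, 2:
  L_0(s) = (s - 2) / -1
  L_1(s) = (s - 1) / 1
Then f(s) = 0·L_0(s) + 3·L_1(s).
Expanding and collecting terms gives f(s) = 3s - 3.
Check: f(2) = 3. ✓

f(s) = 3s - 3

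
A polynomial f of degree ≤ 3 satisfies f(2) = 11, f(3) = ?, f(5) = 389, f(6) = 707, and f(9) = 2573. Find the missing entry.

The 4 known points determine the degree-3 polynomial uniquely.
Write f(u) = au^3 + bu^2 + cu + d. Substituting each data point gives a linear system:
  8a + 4b + 2c + d = 11
  125a + 25b + 5c + d = 389
  216a + 36b + 6c + d = 707
  729a + 81b + 9c + d = 2573
Solving the system yields a = 4, b = -4, c = -2, d = -1.
So f(u) = 4u³ - 4u² - 2u - 1.
Then f(3) = 65.

65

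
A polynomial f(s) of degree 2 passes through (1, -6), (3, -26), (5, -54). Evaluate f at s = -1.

Write f(s) = as^2 + bs + c. Substituting each data point gives a linear system:
  a + b + c = -6
  9a + 3b + c = -26
  25a + 5b + c = -54
Solving the system yields a = -1, b = -6, c = 1.
So f(s) = -s^2 - 6s + 1.
Then f(-1) = 6.

6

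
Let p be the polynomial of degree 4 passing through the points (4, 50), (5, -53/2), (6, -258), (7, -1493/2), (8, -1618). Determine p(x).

Write p(x) = ax^4 + bx^3 + cx^2 + dx + e. Substituting each data point gives a linear system:
  256a + 64b + 16c + 4d + e = 50
  625a + 125b + 25c + 5d + e = -53/2
  1296a + 216b + 36c + 6d + e = -258
  2401a + 343b + 49c + 7d + e = -1493/2
  4096a + 512b + 64c + 8d + e = -1618
Solving the system yields a = -1, b = 5, c = -3/2, d = 1, e = 6.
So p(x) = -x^4 + 5x^3 - (3/2)x^2 + x + 6.
Check: p(4) = 50. ✓

p(x) = -x^4 + 5x^3 - (3/2)x^2 + x + 6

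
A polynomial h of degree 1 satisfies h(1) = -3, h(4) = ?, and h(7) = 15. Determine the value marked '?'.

On equispaced nodes a degree-1 polynomial has vanishing second forward difference, so
  h(1) - 2·h(4) + h(7) = 0.
Substituting the known values and solving for h(4):
  -2·h(4) = -12
  h(4) = 6.

6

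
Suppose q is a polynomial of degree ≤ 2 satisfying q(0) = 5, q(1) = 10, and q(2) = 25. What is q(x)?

Using the Lagrange interpolation formula with nodes 0, 1, 2:
  L_0(x) = (x - 1)(x - 2) / 2
  L_1(x) = x(x - 2) / -1
  L_2(x) = x(x - 1) / 2
Then q(x) = 5·L_0(x) + 10·L_1(x) + 25·L_2(x).
Expanding and collecting terms gives q(x) = 5x^2 + 5.
Check: q(0) = 5. ✓

q(x) = 5x^2 + 5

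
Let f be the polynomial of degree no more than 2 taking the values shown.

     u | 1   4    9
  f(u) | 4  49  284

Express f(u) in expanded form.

Write f(u) = au^2 + bu + c. Substituting each data point gives a linear system:
  a + b + c = 4
  16a + 4b + c = 49
  81a + 9b + c = 284
Solving the system yields a = 4, b = -5, c = 5.
So f(u) = 4u^2 - 5u + 5.
Check: f(4) = 49. ✓

f(u) = 4u^2 - 5u + 5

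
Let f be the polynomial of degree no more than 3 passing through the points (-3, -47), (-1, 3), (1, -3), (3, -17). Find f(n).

f(n) = n^3 - 4n^2 - 4n + 4

Using the Lagrange interpolation formula with nodes -3, -1, 1, 3:
  L_0(n) = (n + 1)(n - 1)(n - 3) / -48
  L_1(n) = (n + 3)(n - 1)(n - 3) / 16
  L_2(n) = (n + 3)(n + 1)(n - 3) / -16
  L_3(n) = (n + 3)(n + 1)(n - 1) / 48
Then f(n) = -47·L_0(n) + 3·L_1(n) - 3·L_2(n) - 17·L_3(n).
Expanding and collecting terms gives f(n) = n³ - 4n² - 4n + 4.
Check: f(1) = -3. ✓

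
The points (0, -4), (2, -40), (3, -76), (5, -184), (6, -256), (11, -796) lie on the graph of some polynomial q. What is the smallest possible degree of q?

Divided differences on the nodes 0, 2, 3, 5, 6, 11:
  order 0: -4  -40  -76  -184  -256  -796
  order 1: -18  -36  -54  -72  -108
  order 2: -6  -6  -6  -6
  order 3: 0  0  0
  order 4: 0  0
  order 5: 0
The order-2 divided differences are all -6 (nonzero) and every higher order vanishes, so the data lies on a polynomial of degree exactly 2.

2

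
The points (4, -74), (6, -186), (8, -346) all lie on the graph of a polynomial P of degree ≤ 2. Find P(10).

Using the Lagrange interpolation formula with nodes 4, 6, 8:
  L_0(n) = (n - 6)(n - 8) / 8
  L_1(n) = (n - 4)(n - 8) / -4
  L_2(n) = (n - 4)(n - 6) / 8
Then P(n) = -74·L_0(n) - 186·L_1(n) - 346·L_2(n).
Expanding and collecting terms gives P(n) = -6n^2 + 4n + 6.
Evaluating at n = 10: P(10) = -554.

-554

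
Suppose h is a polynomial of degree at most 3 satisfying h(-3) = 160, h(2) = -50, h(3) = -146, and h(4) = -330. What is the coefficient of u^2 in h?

1

Write h(u) = au^3 + bu^2 + cu + d. Substituting each data point gives a linear system:
  -27a + 9b - 3c + d = 160
  8a + 4b + 2c + d = -50
  27a + 9b + 3c + d = -146
  64a + 16b + 4c + d = -330
Solving the system yields a = -5, b = 1, c = -6, d = -2.
So h(u) = -5u^3 + u^2 - 6u - 2.
The coefficient of u^2 is 1.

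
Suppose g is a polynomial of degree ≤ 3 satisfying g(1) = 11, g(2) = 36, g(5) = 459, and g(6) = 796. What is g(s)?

Write g(s) = as^3 + bs^2 + cs + d. Substituting each data point gives a linear system:
  a + b + c + d = 11
  8a + 4b + 2c + d = 36
  125a + 25b + 5c + d = 459
  216a + 36b + 6c + d = 796
Solving the system yields a = 4, b = -3, c = 6, d = 4.
So g(s) = 4s^3 - 3s^2 + 6s + 4.
Check: g(6) = 796. ✓

g(s) = 4s^3 - 3s^2 + 6s + 4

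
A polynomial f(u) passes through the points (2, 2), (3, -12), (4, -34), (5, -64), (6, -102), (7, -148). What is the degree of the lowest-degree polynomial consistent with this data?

2

Forward differences of the values at u = 2, 3, 4, 5, 6, 7:
  f  : 2  -12  -34  -64  -102  -148
  Δ  : -14  -22  -30  -38  -46
  Δ^2: -8  -8  -8  -8
  Δ^3: 0  0  0
  Δ^4: 0  0
  Δ^5: 0
The second differences are constant (-8) and nonzero, while all higher differences vanish, so the minimal degree is 2.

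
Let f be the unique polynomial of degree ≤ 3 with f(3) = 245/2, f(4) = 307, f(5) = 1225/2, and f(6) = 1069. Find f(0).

-5

Using the Lagrange interpolation formula with nodes 3, 4, 5, 6:
  L_0(n) = (n - 4)(n - 5)(n - 6) / -6
  L_1(n) = (n - 3)(n - 5)(n - 6) / 2
  L_2(n) = (n - 3)(n - 4)(n - 6) / -2
  L_3(n) = (n - 3)(n - 4)(n - 5) / 6
Then f(n) = 245/2·L_0(n) + 307·L_1(n) + 1225/2·L_2(n) + 1069·L_3(n).
Expanding and collecting terms gives f(n) = 5n³ + (1/2)n² - 4n - 5.
Evaluating at n = 0: f(0) = -5.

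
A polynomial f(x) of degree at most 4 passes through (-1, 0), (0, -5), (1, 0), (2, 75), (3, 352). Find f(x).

Write f(x) = ax^4 + bx^3 + cx^2 + dx + e. Substituting each data point gives a linear system:
  a - b + c - d + e = 0
  e = -5
  a + b + c + d + e = 0
  16a + 8b + 4c + 2d + e = 75
  81a + 27b + 9c + 3d + e = 352
Solving the system yields a = 3, b = 4, c = 2, d = -4, e = -5.
So f(x) = 3x^4 + 4x^3 + 2x^2 - 4x - 5.
Check: f(0) = -5. ✓

f(x) = 3x^4 + 4x^3 + 2x^2 - 4x - 5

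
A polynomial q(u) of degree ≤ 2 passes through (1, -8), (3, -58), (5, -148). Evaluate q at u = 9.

Using the Lagrange interpolation formula with nodes 1, 3, 5:
  L_0(u) = (u - 3)(u - 5) / 8
  L_1(u) = (u - 1)(u - 5) / -4
  L_2(u) = (u - 1)(u - 3) / 8
Then q(u) = -8·L_0(u) - 58·L_1(u) - 148·L_2(u).
Expanding and collecting terms gives q(u) = -5u² - 5u + 2.
Evaluating at u = 9: q(9) = -448.

-448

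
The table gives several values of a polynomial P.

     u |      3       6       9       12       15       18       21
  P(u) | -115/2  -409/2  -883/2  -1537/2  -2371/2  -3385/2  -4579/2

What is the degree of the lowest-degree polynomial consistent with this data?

Forward differences of the values at u = 3, 6, 9, 12, 15, 18, 21:
  P  : -115/2  -409/2  -883/2  -1537/2  -2371/2  -3385/2  -4579/2
  Δ  : -147  -237  -327  -417  -507  -597
  Δ^2: -90  -90  -90  -90  -90
  Δ^3: 0  0  0  0
  Δ^4: 0  0  0
  Δ^5: 0  0
  Δ^6: 0
The second differences are constant (-90) and nonzero, while all higher differences vanish, so the minimal degree is 2.

2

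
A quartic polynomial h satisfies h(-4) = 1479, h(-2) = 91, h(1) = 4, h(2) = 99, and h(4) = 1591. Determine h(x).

Write h(x) = ax^4 + bx^3 + cx^2 + dx + e. Substituting each data point gives a linear system:
  256a - 64b + 16c - 4d + e = 1479
  16a - 8b + 4c - 2d + e = 91
  a + b + c + d + e = 4
  16a + 8b + 4c + 2d + e = 99
  256a + 64b + 16c + 4d + e = 1591
Solving the system yields a = 6, b = 1, c = 0, d = -2, e = -1.
So h(x) = 6x^4 + x^3 - 2x - 1.
Check: h(1) = 4. ✓

h(x) = 6x^4 + x^3 - 2x - 1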